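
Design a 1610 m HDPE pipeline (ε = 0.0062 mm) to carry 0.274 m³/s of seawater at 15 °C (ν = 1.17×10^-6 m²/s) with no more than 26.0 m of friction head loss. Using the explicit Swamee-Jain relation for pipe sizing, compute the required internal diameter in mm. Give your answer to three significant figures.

Swamee-Jain (Type III): D = 0.66·[ε^1.25·(LQ²/(gh_f))^4.75 + ν·Q^9.4·(L/(gh_f))^5.2]^0.04
LQ²/(gh_f) = 0.4739; L/(gh_f) = 6.312
Term 1 = ε^1.25·(…)^4.75 = 8.91×10^-9; Term 2 = ν·Q^9.4·(…)^5.2 = 8.79×10^-8
D = 0.66·(8.91×10^-9 + 8.79×10^-8)^0.04 = 0.3459 m = 346 mm
Check: V = 2.92 m/s, Re = 8.62×10^5, f = 0.01230, h_f = 24.8 m ≈ 26.0 m ✓

D ≈ 346 mm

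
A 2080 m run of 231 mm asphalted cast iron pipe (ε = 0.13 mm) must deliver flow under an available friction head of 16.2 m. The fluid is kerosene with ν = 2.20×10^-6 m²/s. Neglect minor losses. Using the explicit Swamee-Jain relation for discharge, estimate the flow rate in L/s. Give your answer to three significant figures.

Q ≈ 56.0 L/s

Swamee-Jain (Type II): Q = -0.965·√(gD⁵h_f/L)·ln[ε/(3.7D) + √(3.17ν²L/(gD³h_f))]
√(gD⁵h_f/L) = √(9.81·0.231⁵·16.2/2080) = 0.007089
ε/(3.7D) = 1.52×10^-4; √(3.17ν²L/(gD³h_f)) = 1.28×10^-4
Q = -0.965·0.007089·ln(2.797×10^-4) = 0.05597 m³/s
Check: V = 1.34 m/s, Re = 1.40×10^5, f = 0.01991, h_f = 16.3 m ≈ 16.2 m ✓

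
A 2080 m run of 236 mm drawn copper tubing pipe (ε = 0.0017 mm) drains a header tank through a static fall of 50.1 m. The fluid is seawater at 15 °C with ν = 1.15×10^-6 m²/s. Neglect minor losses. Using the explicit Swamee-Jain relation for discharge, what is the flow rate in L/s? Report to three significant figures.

Q ≈ 129 L/s

Swamee-Jain (Type II): Q = -0.965·√(gD⁵h_f/L)·ln[ε/(3.7D) + √(3.17ν²L/(gD³h_f))]
√(gD⁵h_f/L) = √(9.81·0.236⁵·50.1/2080) = 0.01315
ε/(3.7D) = 1.95×10^-6; √(3.17ν²L/(gD³h_f)) = 3.67×10^-5
Q = -0.965·0.01315·ln(3.869×10^-5) = 0.1290 m³/s
Check: V = 2.95 m/s, Re = 6.05×10^5, f = 0.01279, h_f = 49.9 m ≈ 50.1 m ✓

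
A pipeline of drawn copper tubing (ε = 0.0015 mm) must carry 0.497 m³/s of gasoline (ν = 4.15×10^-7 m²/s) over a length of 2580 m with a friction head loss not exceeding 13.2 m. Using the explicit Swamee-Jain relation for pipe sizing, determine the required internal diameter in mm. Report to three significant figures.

D ≈ 526 mm

Swamee-Jain (Type III): D = 0.66·[ε^1.25·(LQ²/(gh_f))^4.75 + ν·Q^9.4·(L/(gh_f))^5.2]^0.04
LQ²/(gh_f) = 4.921; L/(gh_f) = 19.92
Term 1 = ε^1.25·(…)^4.75 = 1.02×10^-4; Term 2 = ν·Q^9.4·(…)^5.2 = 0.00332
D = 0.66·(1.02×10^-4 + 0.00332)^0.04 = 0.5259 m = 526 mm
Check: V = 2.29 m/s, Re = 2.90×10^6, f = 0.009918, h_f = 13.0 m ≈ 13.2 m ✓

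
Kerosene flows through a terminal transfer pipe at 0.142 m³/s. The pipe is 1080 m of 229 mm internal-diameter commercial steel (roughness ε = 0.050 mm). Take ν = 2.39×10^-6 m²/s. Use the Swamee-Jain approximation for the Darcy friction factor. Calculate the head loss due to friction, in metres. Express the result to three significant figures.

V = 4Q/(πD²) = 4·0.142/(π·0.229²) = 3.448 m/s
Re = VD/ν = 3.448·0.229/2.39×10^-6 = 3.30×10^5 → turbulent
ε/D = 0.050/229 = 2.18×10^-4
Swamee-Jain: f = 0.01629
h_f = f(L/D)V²/(2g) = 0.01629·(1080/0.229)·3.448²/(2·9.81) = 46.55 m

h_f ≈ 46.5 m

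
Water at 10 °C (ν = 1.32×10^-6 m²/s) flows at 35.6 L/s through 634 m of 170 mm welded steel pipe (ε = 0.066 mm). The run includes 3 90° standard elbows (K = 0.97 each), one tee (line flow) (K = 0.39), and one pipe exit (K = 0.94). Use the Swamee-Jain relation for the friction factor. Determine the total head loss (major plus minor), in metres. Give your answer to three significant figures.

H_L ≈ 9.09 m

V = 4Q/(πD²) = 1.568 m/s; V²/2g = 0.1254 m
Re = 2.02×10^5, ε/D = 3.88×10^-4 → f = 0.01830 (Swamee-Jain)
Major: h_f = f(L/D)·V²/2g = 0.01830·3729·0.1254 = 8.557 m
Minor: ΣK = 4.24; h_m = ΣK·V²/2g = 0.5316 m
Total H_L = 8.557 + 0.5316 = 9.089 m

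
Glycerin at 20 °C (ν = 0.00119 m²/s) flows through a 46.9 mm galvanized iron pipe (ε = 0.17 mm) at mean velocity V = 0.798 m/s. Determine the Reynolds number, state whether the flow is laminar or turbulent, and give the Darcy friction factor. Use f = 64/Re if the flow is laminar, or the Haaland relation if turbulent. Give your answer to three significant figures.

Re = VD/ν = 0.7980·0.0469/0.00119 = 31.5
Re < 2300 → laminar → f = 64/Re = 2.035

Re ≈ 31.5; laminar; f = 64/Re ≈ 2.03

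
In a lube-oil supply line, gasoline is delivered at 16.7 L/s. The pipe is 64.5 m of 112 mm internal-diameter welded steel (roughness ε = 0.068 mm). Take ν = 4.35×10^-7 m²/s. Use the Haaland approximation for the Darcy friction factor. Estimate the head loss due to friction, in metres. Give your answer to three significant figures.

V = 4Q/(πD²) = 4·0.0167/(π·0.112²) = 1.695 m/s
Re = VD/ν = 1.695·0.112/4.35×10^-7 = 4.36×10^5 → turbulent
ε/D = 0.068/112 = 6.07×10^-4
Haaland: f = 0.01833
h_f = f(L/D)V²/(2g) = 0.01833·(64.5/0.112)·1.695²/(2·9.81) = 1.546 m

h_f ≈ 1.55 m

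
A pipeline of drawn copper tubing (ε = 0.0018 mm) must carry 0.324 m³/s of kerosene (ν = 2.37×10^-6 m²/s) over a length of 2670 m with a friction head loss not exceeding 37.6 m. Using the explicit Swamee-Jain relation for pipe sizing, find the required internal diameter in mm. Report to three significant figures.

Swamee-Jain (Type III): D = 0.66·[ε^1.25·(LQ²/(gh_f))^4.75 + ν·Q^9.4·(L/(gh_f))^5.2]^0.04
LQ²/(gh_f) = 0.7599; L/(gh_f) = 7.239
Term 1 = ε^1.25·(…)^4.75 = 1.79×10^-8; Term 2 = ν·Q^9.4·(…)^5.2 = 1.75×10^-6
D = 0.66·(1.79×10^-8 + 1.75×10^-6)^0.04 = 0.3886 m = 389 mm
Check: V = 2.73 m/s, Re = 4.48×10^5, f = 0.01342, h_f = 35.1 m ≈ 37.6 m ✓

D ≈ 389 mm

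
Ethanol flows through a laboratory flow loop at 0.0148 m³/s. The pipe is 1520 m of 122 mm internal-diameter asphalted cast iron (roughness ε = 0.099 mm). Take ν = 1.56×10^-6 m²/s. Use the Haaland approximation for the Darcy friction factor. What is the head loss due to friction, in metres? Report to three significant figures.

h_f ≈ 21.7 m

V = 4Q/(πD²) = 4·0.0148/(π·0.122²) = 1.266 m/s
Re = VD/ν = 1.266·0.122/1.56×10^-6 = 9.90×10^4 → turbulent
ε/D = 0.099/122 = 8.11×10^-4
Haaland: f = 0.02131
h_f = f(L/D)V²/(2g) = 0.02131·(1520/0.122)·1.266²/(2·9.81) = 21.69 m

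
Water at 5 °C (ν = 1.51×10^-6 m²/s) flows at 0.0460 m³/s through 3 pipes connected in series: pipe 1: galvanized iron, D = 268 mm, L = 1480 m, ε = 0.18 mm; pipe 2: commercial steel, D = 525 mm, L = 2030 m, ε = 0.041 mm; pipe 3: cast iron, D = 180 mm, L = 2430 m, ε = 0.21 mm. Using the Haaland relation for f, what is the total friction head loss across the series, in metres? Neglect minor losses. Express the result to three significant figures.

H ≈ 52.2 m

Pipe 1: V = 0.8155 m/s, Re = 1.45×10^5, ε/D = 6.72×10^-4, f = 0.02000, h_1 = f(L/D)V²/2g = 3.744 m
Pipe 2: V = 0.2125 m/s, Re = 7.39×10^4, ε/D = 7.81×10^-5, f = 0.01928, h_2 = f(L/D)V²/2g = 0.1716 m
Pipe 3: V = 1.808 m/s, Re = 2.15×10^5, ε/D = 0.00117, f = 0.02148, h_3 = f(L/D)V²/2g = 48.29 m
Series → Q common, losses add: H = Σh = 52.21 m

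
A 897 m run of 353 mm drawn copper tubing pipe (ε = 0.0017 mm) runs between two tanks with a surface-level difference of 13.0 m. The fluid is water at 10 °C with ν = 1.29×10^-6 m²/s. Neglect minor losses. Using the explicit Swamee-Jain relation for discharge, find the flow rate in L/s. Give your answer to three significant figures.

Q ≈ 280 L/s

Swamee-Jain (Type II): Q = -0.965·√(gD⁵h_f/L)·ln[ε/(3.7D) + √(3.17ν²L/(gD³h_f))]
√(gD⁵h_f/L) = √(9.81·0.353⁵·13.0/897) = 0.02792
ε/(3.7D) = 1.30×10^-6; √(3.17ν²L/(gD³h_f)) = 2.90×10^-5
Q = -0.965·0.02792·ln(3.034×10^-5) = 0.2802 m³/s
Check: V = 2.86 m/s, Re = 7.84×10^5, f = 0.01220, h_f = 13.0 m ≈ 13.0 m ✓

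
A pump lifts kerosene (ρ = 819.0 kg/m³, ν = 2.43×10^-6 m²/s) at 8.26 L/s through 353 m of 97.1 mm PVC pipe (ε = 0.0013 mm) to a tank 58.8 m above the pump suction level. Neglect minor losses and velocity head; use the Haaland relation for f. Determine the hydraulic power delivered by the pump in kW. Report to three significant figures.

P_hyd ≈ 4.23 kW

V = 4Q/(πD²) = 1.115 m/s; Re = 4.46×10^4; ε/D = 1.34×10^-5; f = 0.02129
h_f = f(L/D)V²/2g = 4.908 m
Total head H = z + h_f = 58.8 + 4.908 = 63.71 m
P_hyd = ρgQH = 819.0·9.81·0.00826·63.71 = 4.228 kW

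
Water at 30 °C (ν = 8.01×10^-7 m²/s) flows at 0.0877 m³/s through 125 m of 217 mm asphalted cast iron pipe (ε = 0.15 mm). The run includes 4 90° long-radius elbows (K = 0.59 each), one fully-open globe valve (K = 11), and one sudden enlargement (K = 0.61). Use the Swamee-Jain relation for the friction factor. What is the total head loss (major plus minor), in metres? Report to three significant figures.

H_L ≈ 7.09 m

V = 4Q/(πD²) = 2.371 m/s; V²/2g = 0.2866 m
Re = 6.42×10^5, ε/D = 6.91×10^-4 → f = 0.01870 (Swamee-Jain)
Major: h_f = f(L/D)·V²/2g = 0.01870·576.0·0.2866 = 3.088 m
Minor: ΣK = 14.0; h_m = ΣK·V²/2g = 4.004 m
Total H_L = 3.088 + 4.004 = 7.092 m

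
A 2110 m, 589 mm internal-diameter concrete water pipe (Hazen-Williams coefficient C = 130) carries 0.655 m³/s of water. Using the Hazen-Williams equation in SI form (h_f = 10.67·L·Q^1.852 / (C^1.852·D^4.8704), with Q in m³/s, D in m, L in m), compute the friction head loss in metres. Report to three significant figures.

h_f = 10.67·2110·0.655^1.852 / (130^1.852·0.589^4.8704) = 16.47 m

h_f ≈ 16.5 m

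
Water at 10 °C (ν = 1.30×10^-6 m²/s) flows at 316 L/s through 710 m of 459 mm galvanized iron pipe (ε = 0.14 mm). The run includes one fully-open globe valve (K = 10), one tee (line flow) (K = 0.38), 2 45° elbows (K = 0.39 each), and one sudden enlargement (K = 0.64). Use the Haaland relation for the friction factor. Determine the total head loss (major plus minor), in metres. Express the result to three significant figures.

V = 4Q/(πD²) = 1.910 m/s; V²/2g = 0.1859 m
Re = 6.74×10^5, ε/D = 3.05×10^-4 → f = 0.01592 (Haaland)
Major: h_f = f(L/D)·V²/2g = 0.01592·1547·0.1859 = 4.578 m
Minor: ΣK = 11.8; h_m = ΣK·V²/2g = 2.193 m
Total H_L = 4.578 + 2.193 = 6.771 m

H_L ≈ 6.77 m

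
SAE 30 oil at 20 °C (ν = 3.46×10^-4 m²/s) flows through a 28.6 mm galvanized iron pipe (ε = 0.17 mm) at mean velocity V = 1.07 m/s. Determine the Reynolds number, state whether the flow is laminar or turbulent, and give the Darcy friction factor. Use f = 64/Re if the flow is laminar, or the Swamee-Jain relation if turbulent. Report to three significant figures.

Re ≈ 88.4; laminar; f = 64/Re ≈ 0.724

Re = VD/ν = 1.070·0.0286/3.46×10^-4 = 88.4
Re < 2300 → laminar → f = 64/Re = 0.7236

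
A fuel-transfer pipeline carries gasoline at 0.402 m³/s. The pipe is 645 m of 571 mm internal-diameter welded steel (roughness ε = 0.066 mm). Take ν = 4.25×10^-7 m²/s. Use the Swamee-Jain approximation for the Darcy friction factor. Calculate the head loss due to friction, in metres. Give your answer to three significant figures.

h_f ≈ 1.86 m

V = 4Q/(πD²) = 4·0.402/(π·0.571²) = 1.570 m/s
Re = VD/ν = 1.570·0.571/4.25×10^-7 = 2.11×10^6 → turbulent
ε/D = 0.066/571 = 1.16×10^-4
Swamee-Jain: f = 0.01311
h_f = f(L/D)V²/(2g) = 0.01311·(645/0.571)·1.570²/(2·9.81) = 1.860 m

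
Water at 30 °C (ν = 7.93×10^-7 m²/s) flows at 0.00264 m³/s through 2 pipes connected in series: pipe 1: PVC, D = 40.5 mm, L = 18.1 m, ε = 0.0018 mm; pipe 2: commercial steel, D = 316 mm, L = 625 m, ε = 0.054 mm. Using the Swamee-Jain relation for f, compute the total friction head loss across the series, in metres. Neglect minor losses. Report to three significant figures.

H ≈ 1.72 m

Pipe 1: V = 2.049 m/s, Re = 1.05×10^5, ε/D = 4.44×10^-5, f = 0.01797, h_1 = f(L/D)V²/2g = 1.719 m
Pipe 2: V = 0.03366 m/s, Re = 1.34×10^4, ε/D = 1.71×10^-4, f = 0.02896, h_2 = f(L/D)V²/2g = 0.003308 m
Series → Q common, losses add: H = Σh = 1.722 m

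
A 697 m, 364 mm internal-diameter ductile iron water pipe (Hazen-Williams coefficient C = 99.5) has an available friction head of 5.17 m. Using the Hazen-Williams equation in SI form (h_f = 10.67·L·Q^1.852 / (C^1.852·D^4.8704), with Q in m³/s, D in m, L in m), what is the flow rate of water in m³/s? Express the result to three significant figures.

Q ≈ 0.138 m³/s

Rearranging: Q = [h_f·C^1.852·D^4.8704 / (10.67·L)]^(1/1.852)
Q = [5.17·99.5^1.852·0.364^4.8704 / (10.67·697)]^0.540 = 0.1376 m³/s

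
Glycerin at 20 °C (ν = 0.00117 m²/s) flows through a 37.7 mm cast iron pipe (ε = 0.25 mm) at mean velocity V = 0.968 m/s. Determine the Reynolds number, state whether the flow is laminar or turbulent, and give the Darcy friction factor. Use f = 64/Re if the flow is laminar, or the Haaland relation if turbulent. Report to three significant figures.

Re ≈ 31.2; laminar; f = 64/Re ≈ 2.05

Re = VD/ν = 0.9680·0.0377/0.00117 = 31.2
Re < 2300 → laminar → f = 64/Re = 2.052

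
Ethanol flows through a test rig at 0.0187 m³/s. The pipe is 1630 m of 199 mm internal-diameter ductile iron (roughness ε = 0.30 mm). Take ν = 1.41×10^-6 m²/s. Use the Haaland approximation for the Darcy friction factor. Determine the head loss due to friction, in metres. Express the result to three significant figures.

V = 4Q/(πD²) = 4·0.0187/(π·0.199²) = 0.6012 m/s
Re = VD/ν = 0.6012·0.199/1.41×10^-6 = 8.49×10^4 → turbulent
ε/D = 0.30/199 = 0.00151
Haaland: f = 0.02388
h_f = f(L/D)V²/(2g) = 0.02388·(1630/0.199)·0.6012²/(2·9.81) = 3.604 m

h_f ≈ 3.60 m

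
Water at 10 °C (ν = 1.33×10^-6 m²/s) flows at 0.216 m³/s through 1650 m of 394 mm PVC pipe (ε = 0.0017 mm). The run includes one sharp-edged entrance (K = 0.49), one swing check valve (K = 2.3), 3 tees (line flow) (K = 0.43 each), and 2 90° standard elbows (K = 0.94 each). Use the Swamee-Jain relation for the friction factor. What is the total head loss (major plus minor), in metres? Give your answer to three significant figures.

H_L ≈ 9.70 m

V = 4Q/(πD²) = 1.772 m/s; V²/2g = 0.1600 m
Re = 5.25×10^5, ε/D = 4.31×10^-6 → f = 0.01305 (Swamee-Jain)
Major: h_f = f(L/D)·V²/2g = 0.01305·4188·0.1600 = 8.743 m
Minor: ΣK = 5.96; h_m = ΣK·V²/2g = 0.9534 m
Total H_L = 8.743 + 0.9534 = 9.696 m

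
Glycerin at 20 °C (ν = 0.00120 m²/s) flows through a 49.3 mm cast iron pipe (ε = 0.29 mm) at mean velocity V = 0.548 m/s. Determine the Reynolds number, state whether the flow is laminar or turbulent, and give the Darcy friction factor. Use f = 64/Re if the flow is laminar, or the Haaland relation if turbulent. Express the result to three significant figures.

Re = VD/ν = 0.5480·0.0493/0.00120 = 22.5
Re < 2300 → laminar → f = 64/Re = 2.843

Re ≈ 22.5; laminar; f = 64/Re ≈ 2.84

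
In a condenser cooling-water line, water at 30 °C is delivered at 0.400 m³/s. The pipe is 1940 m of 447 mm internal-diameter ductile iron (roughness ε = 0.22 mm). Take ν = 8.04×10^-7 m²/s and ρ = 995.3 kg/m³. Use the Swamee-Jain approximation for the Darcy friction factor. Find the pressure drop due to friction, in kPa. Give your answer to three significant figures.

Δp ≈ 240 kPa

V = 4Q/(πD²) = 4·0.400/(π·0.447²) = 2.549 m/s
Re = VD/ν = 2.549·0.447/8.04×10^-7 = 1.42×10^6 → turbulent
ε/D = 0.22/447 = 4.92×10^-4
Swamee-Jain: f = 0.01709
h_f = f(L/D)V²/(2g) = 0.01709·(1940/0.447)·2.549²/(2·9.81) = 24.56 m
Δp = ρg·h_f = 995.3·9.81·24.56 = 239.8 kPa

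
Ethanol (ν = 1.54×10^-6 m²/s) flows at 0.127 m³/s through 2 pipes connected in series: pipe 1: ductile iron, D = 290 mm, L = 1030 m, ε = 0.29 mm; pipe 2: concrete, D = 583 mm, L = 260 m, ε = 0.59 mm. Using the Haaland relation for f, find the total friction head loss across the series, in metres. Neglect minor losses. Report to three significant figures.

H ≈ 13.8 m

Pipe 1: V = 1.923 m/s, Re = 3.62×10^5, ε/D = 0.00100, f = 0.02039, h_1 = f(L/D)V²/2g = 13.64 m
Pipe 2: V = 0.4757 m/s, Re = 1.80×10^5, ε/D = 0.00101, f = 0.02108, h_2 = f(L/D)V²/2g = 0.1085 m
Series → Q common, losses add: H = Σh = 13.75 m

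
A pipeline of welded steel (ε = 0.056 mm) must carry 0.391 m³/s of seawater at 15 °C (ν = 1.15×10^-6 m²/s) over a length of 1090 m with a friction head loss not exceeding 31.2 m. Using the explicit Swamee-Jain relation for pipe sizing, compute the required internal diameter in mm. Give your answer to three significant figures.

Swamee-Jain (Type III): D = 0.66·[ε^1.25·(LQ²/(gh_f))^4.75 + ν·Q^9.4·(L/(gh_f))^5.2]^0.04
LQ²/(gh_f) = 0.5444; L/(gh_f) = 3.561
Term 1 = ε^1.25·(…)^4.75 = 2.70×10^-7; Term 2 = ν·Q^9.4·(…)^5.2 = 1.25×10^-7
D = 0.66·(2.70×10^-7 + 1.25×10^-7)^0.04 = 0.3659 m = 366 mm
Check: V = 3.72 m/s, Re = 1.18×10^6, f = 0.01407, h_f = 29.5 m ≈ 31.2 m ✓

D ≈ 366 mm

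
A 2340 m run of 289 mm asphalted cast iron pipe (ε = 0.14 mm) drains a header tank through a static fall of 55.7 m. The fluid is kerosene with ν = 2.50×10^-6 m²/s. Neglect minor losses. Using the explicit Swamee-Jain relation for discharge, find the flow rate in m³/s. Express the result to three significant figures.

Q ≈ 0.179 m³/s

Swamee-Jain (Type II): Q = -0.965·√(gD⁵h_f/L)·ln[ε/(3.7D) + √(3.17ν²L/(gD³h_f))]
√(gD⁵h_f/L) = √(9.81·0.289⁵·55.7/2340) = 0.02170
ε/(3.7D) = 1.31×10^-4; √(3.17ν²L/(gD³h_f)) = 5.93×10^-5
Q = -0.965·0.02170·ln(1.902×10^-4) = 0.1794 m³/s
Check: V = 2.73 m/s, Re = 3.16×10^5, f = 0.01817, h_f = 56.1 m ≈ 55.7 m ✓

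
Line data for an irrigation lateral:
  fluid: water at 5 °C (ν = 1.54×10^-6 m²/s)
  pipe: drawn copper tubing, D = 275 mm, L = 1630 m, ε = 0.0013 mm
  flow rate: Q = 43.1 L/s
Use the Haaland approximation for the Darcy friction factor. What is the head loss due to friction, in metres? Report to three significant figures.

V = 4Q/(πD²) = 4·0.0431/(π·0.275²) = 0.7256 m/s
Re = VD/ν = 0.7256·0.275/1.54×10^-6 = 1.30×10^5 → turbulent
ε/D = 0.0013/275 = 4.73×10^-6
Haaland: f = 0.01692
h_f = f(L/D)V²/(2g) = 0.01692·(1630/0.275)·0.7256²/(2·9.81) = 2.691 m

h_f ≈ 2.69 m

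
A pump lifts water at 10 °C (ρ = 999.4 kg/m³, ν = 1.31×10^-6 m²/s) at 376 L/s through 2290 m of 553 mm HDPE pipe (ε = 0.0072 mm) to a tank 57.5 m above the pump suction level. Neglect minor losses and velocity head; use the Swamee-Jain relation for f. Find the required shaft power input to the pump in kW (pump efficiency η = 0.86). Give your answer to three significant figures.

P_shaft ≈ 275 kW

V = 4Q/(πD²) = 1.565 m/s; Re = 6.61×10^5; ε/D = 1.30×10^-5; f = 0.01271
h_f = f(L/D)V²/2g = 6.573 m
Total head H = z + h_f = 57.5 + 6.573 = 64.07 m
P_hyd = ρgQH = 999.4·9.81·0.376·64.07 = 236.2 kW
P_shaft = P_hyd/η = 236.2/0.86 = 274.6 kW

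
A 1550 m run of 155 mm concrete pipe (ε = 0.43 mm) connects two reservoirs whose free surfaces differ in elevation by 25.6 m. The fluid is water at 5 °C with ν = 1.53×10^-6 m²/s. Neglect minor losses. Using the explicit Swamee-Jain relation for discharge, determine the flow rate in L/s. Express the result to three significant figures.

Swamee-Jain (Type II): Q = -0.965·√(gD⁵h_f/L)·ln[ε/(3.7D) + √(3.17ν²L/(gD³h_f))]
√(gD⁵h_f/L) = √(9.81·0.155⁵·25.6/1550) = 0.003807
ε/(3.7D) = 7.50×10^-4; √(3.17ν²L/(gD³h_f)) = 1.11×10^-4
Q = -0.965·0.003807·ln(8.607×10^-4) = 0.02593 m³/s
Check: V = 1.37 m/s, Re = 1.39×10^5, f = 0.02682, h_f = 25.8 m ≈ 25.6 m ✓

Q ≈ 25.9 L/s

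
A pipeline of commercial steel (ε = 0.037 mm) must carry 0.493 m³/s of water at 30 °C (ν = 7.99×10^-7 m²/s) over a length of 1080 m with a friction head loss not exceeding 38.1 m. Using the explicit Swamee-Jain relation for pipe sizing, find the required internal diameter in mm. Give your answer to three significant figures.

D ≈ 376 mm

Swamee-Jain (Type III): D = 0.66·[ε^1.25·(LQ²/(gh_f))^4.75 + ν·Q^9.4·(L/(gh_f))^5.2]^0.04
LQ²/(gh_f) = 0.7023; L/(gh_f) = 2.890
Term 1 = ε^1.25·(…)^4.75 = 5.39×10^-7; Term 2 = ν·Q^9.4·(…)^5.2 = 2.58×10^-7
D = 0.66·(5.39×10^-7 + 2.58×10^-7)^0.04 = 0.3764 m = 376 mm
Check: V = 4.43 m/s, Re = 2.09×10^6, f = 0.01282, h_f = 36.8 m ≈ 38.1 m ✓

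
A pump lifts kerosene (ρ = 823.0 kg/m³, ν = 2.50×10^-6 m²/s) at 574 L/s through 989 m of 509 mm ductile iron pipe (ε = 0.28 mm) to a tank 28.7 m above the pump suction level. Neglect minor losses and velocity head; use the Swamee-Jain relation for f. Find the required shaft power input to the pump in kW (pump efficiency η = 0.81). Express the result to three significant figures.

P_shaft ≈ 245 kW

V = 4Q/(πD²) = 2.821 m/s; Re = 5.74×10^5; ε/D = 5.50×10^-4; f = 0.01797
h_f = f(L/D)V²/2g = 14.16 m
Total head H = z + h_f = 28.7 + 14.16 = 42.86 m
P_hyd = ρgQH = 823.0·9.81·0.574·42.86 = 198.6 kW
P_shaft = P_hyd/η = 198.6/0.81 = 245.2 kW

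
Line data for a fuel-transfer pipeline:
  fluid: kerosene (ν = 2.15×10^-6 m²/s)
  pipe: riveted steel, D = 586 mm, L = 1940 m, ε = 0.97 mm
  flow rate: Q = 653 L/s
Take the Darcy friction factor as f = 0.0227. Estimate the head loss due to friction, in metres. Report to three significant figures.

V = 4Q/(πD²) = 4·0.653/(π·0.586²) = 2.421 m/s
h_f = f(L/D)V²/(2g) = 0.02270·(1940/0.586)·2.421²/(2·9.81) = 22.45 m

h_f ≈ 22.5 m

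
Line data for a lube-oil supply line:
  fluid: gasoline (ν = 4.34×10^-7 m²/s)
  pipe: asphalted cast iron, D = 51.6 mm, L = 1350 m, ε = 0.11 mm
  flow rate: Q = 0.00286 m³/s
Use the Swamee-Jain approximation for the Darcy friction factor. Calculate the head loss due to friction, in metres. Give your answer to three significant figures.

h_f ≈ 62.5 m

V = 4Q/(πD²) = 4·0.00286/(π·0.0516²) = 1.368 m/s
Re = VD/ν = 1.368·0.0516/4.34×10^-7 = 1.63×10^5 → turbulent
ε/D = 0.11/51.6 = 0.00213
Swamee-Jain: f = 0.02505
h_f = f(L/D)V²/(2g) = 0.02505·(1350/0.0516)·1.368²/(2·9.81) = 62.48 m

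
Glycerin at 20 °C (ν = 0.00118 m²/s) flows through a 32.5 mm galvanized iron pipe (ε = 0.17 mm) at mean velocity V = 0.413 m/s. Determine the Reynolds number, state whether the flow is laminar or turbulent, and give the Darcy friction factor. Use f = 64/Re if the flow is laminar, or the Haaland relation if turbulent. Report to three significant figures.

Re = VD/ν = 0.4130·0.0325/0.00118 = 11.4
Re < 2300 → laminar → f = 64/Re = 5.626

Re ≈ 11.4; laminar; f = 64/Re ≈ 5.63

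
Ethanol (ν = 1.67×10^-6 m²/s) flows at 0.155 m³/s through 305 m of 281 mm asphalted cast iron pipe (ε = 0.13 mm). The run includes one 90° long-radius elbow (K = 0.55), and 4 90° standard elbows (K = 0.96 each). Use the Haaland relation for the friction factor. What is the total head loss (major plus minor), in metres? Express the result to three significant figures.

V = 4Q/(πD²) = 2.499 m/s; V²/2g = 0.3184 m
Re = 4.21×10^5, ε/D = 4.63×10^-4 → f = 0.01749 (Haaland)
Major: h_f = f(L/D)·V²/2g = 0.01749·1085·0.3184 = 6.043 m
Minor: ΣK = 4.39; h_m = ΣK·V²/2g = 1.398 m
Total H_L = 6.043 + 1.398 = 7.441 m

H_L ≈ 7.44 m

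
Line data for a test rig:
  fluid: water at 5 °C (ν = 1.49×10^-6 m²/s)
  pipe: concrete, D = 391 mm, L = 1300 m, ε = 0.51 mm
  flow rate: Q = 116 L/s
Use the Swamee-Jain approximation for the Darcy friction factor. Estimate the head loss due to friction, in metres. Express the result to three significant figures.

h_f ≈ 3.49 m

V = 4Q/(πD²) = 4·0.116/(π·0.391²) = 0.9661 m/s
Re = VD/ν = 0.9661·0.391/1.49×10^-6 = 2.54×10^5 → turbulent
ε/D = 0.51/391 = 0.00130
Swamee-Jain: f = 0.02207
h_f = f(L/D)V²/(2g) = 0.02207·(1300/0.391)·0.9661²/(2·9.81) = 3.491 m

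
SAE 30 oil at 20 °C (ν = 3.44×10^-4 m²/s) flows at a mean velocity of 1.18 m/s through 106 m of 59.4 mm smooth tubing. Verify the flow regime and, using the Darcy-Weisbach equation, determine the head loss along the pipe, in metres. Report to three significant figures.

h_f ≈ 39.8 m

Re = VD/ν = 1.18·0.05940/3.44×10^-4 = 204 → laminar (Re < 2300)
f = 64/Re = 0.3141
h_f = f(L/D)V²/(2g) = 0.3141·(106/0.05940)·1.18²/(2·9.81) = 39.78 m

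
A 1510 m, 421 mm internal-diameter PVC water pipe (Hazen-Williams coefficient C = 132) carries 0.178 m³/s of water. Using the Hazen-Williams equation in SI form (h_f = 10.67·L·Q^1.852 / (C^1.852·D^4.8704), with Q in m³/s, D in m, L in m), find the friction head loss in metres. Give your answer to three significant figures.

h_f = 10.67·1510·0.178^1.852 / (132^1.852·0.421^4.8704) = 5.266 m

h_f ≈ 5.27 m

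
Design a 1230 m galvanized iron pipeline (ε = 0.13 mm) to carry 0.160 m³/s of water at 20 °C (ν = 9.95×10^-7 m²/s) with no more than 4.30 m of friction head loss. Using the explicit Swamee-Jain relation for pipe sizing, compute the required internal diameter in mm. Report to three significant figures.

D ≈ 404 mm

Swamee-Jain (Type III): D = 0.66·[ε^1.25·(LQ²/(gh_f))^4.75 + ν·Q^9.4·(L/(gh_f))^5.2]^0.04
LQ²/(gh_f) = 0.7465; L/(gh_f) = 29.16
Term 1 = ε^1.25·(…)^4.75 = 3.46×10^-6; Term 2 = ν·Q^9.4·(…)^5.2 = 1.36×10^-6
D = 0.66·(3.46×10^-6 + 1.36×10^-6)^0.04 = 0.4045 m = 404 mm
Check: V = 1.25 m/s, Re = 5.06×10^5, f = 0.01653, h_f = 3.97 m ≈ 4.30 m ✓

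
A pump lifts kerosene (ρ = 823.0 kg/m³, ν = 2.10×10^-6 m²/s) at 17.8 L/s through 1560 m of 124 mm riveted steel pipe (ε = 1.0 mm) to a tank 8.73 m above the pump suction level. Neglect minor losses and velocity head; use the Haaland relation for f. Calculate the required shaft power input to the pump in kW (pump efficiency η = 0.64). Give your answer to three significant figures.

P_shaft ≈ 13.2 kW

V = 4Q/(πD²) = 1.474 m/s; Re = 8.70×10^4; ε/D = 0.00806; f = 0.03609
h_f = f(L/D)V²/2g = 50.27 m
Total head H = z + h_f = 8.73 + 50.27 = 59.00 m
P_hyd = ρgQH = 823.0·9.81·0.0178·59.00 = 8.479 kW
P_shaft = P_hyd/η = 8.479/0.64 = 13.25 kW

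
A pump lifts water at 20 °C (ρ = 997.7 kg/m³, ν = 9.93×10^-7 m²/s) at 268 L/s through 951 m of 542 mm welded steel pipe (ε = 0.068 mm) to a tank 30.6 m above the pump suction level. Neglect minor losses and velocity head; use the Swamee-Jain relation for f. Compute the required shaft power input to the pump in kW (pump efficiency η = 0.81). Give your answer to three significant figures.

P_shaft ≈ 105 kW

V = 4Q/(πD²) = 1.162 m/s; Re = 6.34×10^5; ε/D = 1.25×10^-4; f = 0.01441
h_f = f(L/D)V²/2g = 1.739 m
Total head H = z + h_f = 30.6 + 1.739 = 32.34 m
P_hyd = ρgQH = 997.7·9.81·0.268·32.34 = 84.83 kW
P_shaft = P_hyd/η = 84.83/0.81 = 104.7 kW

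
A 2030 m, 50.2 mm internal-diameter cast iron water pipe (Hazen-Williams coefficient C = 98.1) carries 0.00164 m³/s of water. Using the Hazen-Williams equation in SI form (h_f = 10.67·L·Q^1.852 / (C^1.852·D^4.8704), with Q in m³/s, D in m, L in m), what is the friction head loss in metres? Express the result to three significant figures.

h_f = 10.67·2030·0.00164^1.852 / (98.1^1.852·0.0502^4.8704) = 65.63 m

h_f ≈ 65.6 m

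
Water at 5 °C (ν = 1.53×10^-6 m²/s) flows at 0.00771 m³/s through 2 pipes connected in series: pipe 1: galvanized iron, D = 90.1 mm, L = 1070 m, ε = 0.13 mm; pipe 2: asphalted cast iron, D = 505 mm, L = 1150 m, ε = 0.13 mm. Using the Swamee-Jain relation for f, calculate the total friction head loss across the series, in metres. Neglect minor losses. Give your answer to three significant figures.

H ≈ 21.7 m

Pipe 1: V = 1.209 m/s, Re = 7.12×10^4, ε/D = 0.00144, f = 0.02447, h_1 = f(L/D)V²/2g = 21.66 m
Pipe 2: V = 0.03849 m/s, Re = 1.27×10^4, ε/D = 2.57×10^-4, f = 0.02953, h_2 = f(L/D)V²/2g = 0.005079 m
Series → Q common, losses add: H = Σh = 21.66 m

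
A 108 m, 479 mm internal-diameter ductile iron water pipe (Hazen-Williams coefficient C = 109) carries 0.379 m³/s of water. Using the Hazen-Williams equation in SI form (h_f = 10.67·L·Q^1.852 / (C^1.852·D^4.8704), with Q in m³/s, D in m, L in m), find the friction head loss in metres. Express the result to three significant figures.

h_f = 10.67·108·0.379^1.852 / (109^1.852·0.479^4.8704) = 1.161 m

h_f ≈ 1.16 m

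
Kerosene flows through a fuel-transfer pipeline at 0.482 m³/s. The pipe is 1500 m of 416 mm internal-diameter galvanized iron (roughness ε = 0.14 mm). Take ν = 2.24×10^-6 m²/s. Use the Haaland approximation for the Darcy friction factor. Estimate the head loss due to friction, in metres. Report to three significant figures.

h_f ≈ 37.4 m

V = 4Q/(πD²) = 4·0.482/(π·0.416²) = 3.546 m/s
Re = VD/ν = 3.546·0.416/2.24×10^-6 = 6.59×10^5 → turbulent
ε/D = 0.14/416 = 3.37×10^-4
Haaland: f = 0.01620
h_f = f(L/D)V²/(2g) = 0.01620·(1500/0.416)·3.546²/(2·9.81) = 37.44 m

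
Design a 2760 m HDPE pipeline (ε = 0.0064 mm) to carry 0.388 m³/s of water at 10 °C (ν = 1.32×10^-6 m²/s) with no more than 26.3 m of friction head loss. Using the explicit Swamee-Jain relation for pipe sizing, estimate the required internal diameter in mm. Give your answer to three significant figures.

Swamee-Jain (Type III): D = 0.66·[ε^1.25·(LQ²/(gh_f))^4.75 + ν·Q^9.4·(L/(gh_f))^5.2]^0.04
LQ²/(gh_f) = 1.610; L/(gh_f) = 10.70
Term 1 = ε^1.25·(…)^4.75 = 3.10×10^-6; Term 2 = ν·Q^9.4·(…)^5.2 = 4.05×10^-5
D = 0.66·(3.10×10^-6 + 4.05×10^-5)^0.04 = 0.4417 m = 442 mm
Check: V = 2.53 m/s, Re = 8.47×10^5, f = 0.01226, h_f = 25.0 m ≈ 26.3 m ✓

D ≈ 442 mm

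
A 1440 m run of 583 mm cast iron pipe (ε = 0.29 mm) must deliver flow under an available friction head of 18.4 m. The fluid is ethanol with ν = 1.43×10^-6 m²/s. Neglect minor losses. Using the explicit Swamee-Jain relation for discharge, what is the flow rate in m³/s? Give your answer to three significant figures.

Swamee-Jain (Type II): Q = -0.965·√(gD⁵h_f/L)·ln[ε/(3.7D) + √(3.17ν²L/(gD³h_f))]
√(gD⁵h_f/L) = √(9.81·0.583⁵·18.4/1440) = 0.09188
ε/(3.7D) = 1.34×10^-4; √(3.17ν²L/(gD³h_f)) = 1.62×10^-5
Q = -0.965·0.09188·ln(1.506×10^-4) = 0.7803 m³/s
Check: V = 2.92 m/s, Re = 1.19×10^6, f = 0.01720, h_f = 18.5 m ≈ 18.4 m ✓

Q ≈ 0.780 m³/s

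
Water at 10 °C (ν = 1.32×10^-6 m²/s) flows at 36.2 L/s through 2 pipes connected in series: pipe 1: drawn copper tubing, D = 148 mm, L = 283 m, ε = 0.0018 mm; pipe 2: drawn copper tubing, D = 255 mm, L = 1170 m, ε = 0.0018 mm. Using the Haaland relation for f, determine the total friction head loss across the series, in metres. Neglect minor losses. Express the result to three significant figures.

H ≈ 8.48 m

Pipe 1: V = 2.104 m/s, Re = 2.36×10^5, ε/D = 1.22×10^-5, f = 0.01509, h_1 = f(L/D)V²/2g = 6.514 m
Pipe 2: V = 0.7088 m/s, Re = 1.37×10^5, ε/D = 7.06×10^-6, f = 0.01674, h_2 = f(L/D)V²/2g = 1.967 m
Series → Q common, losses add: H = Σh = 8.481 m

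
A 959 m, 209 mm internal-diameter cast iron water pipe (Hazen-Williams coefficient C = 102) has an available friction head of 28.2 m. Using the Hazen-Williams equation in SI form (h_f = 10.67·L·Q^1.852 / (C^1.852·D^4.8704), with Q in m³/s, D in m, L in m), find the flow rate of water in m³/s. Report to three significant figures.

Q ≈ 0.0690 m³/s

Rearranging: Q = [h_f·C^1.852·D^4.8704 / (10.67·L)]^(1/1.852)
Q = [28.2·102^1.852·0.209^4.8704 / (10.67·959)]^0.540 = 0.06896 m³/s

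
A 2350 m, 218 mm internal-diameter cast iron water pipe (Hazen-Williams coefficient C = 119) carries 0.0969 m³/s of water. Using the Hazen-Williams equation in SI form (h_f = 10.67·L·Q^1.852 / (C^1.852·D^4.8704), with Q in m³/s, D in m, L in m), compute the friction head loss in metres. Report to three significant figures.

h_f ≈ 79.4 m

h_f = 10.67·2350·0.0969^1.852 / (119^1.852·0.218^4.8704) = 79.43 m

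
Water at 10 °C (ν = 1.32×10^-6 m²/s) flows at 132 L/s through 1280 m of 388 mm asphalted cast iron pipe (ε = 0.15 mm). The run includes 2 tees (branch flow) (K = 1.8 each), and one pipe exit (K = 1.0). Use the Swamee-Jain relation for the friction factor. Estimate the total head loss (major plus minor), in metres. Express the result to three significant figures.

V = 4Q/(πD²) = 1.116 m/s; V²/2g = 0.06352 m
Re = 3.28×10^5, ε/D = 3.87×10^-4 → f = 0.01752 (Swamee-Jain)
Major: h_f = f(L/D)·V²/2g = 0.01752·3299·0.06352 = 3.671 m
Minor: ΣK = 4.60; h_m = ΣK·V²/2g = 0.2922 m
Total H_L = 3.671 + 0.2922 = 3.963 m

H_L ≈ 3.96 m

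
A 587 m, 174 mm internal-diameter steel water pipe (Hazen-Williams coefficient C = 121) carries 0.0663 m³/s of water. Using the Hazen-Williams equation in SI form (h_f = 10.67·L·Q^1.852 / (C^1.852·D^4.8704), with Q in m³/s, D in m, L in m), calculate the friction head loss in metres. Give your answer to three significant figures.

h_f ≈ 28.6 m

h_f = 10.67·587·0.0663^1.852 / (121^1.852·0.174^4.8704) = 28.56 m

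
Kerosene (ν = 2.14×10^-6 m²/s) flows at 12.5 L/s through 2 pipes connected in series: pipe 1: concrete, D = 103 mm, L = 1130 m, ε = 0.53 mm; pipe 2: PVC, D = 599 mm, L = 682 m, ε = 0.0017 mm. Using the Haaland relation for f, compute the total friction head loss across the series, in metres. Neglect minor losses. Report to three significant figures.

Pipe 1: V = 1.500 m/s, Re = 7.22×10^4, ε/D = 0.00515, f = 0.03184, h_1 = f(L/D)V²/2g = 40.07 m
Pipe 2: V = 0.04436 m/s, Re = 1.24×10^4, ε/D = 2.84×10^-6, f = 0.02913, h_2 = f(L/D)V²/2g = 0.003326 m
Series → Q common, losses add: H = Σh = 40.07 m

H ≈ 40.1 m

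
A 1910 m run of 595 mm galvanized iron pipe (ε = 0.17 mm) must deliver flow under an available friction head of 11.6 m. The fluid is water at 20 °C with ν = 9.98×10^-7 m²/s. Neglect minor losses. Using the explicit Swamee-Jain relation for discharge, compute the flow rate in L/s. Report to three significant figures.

Q ≈ 597 L/s

Swamee-Jain (Type II): Q = -0.965·√(gD⁵h_f/L)·ln[ε/(3.7D) + √(3.17ν²L/(gD³h_f))]
√(gD⁵h_f/L) = √(9.81·0.595⁵·11.6/1910) = 0.06666
ε/(3.7D) = 7.72×10^-5; √(3.17ν²L/(gD³h_f)) = 1.59×10^-5
Q = -0.965·0.06666·ln(9.308×10^-5) = 0.5970 m³/s
Check: V = 2.15 m/s, Re = 1.28×10^6, f = 0.01547, h_f = 11.7 m ≈ 11.6 m ✓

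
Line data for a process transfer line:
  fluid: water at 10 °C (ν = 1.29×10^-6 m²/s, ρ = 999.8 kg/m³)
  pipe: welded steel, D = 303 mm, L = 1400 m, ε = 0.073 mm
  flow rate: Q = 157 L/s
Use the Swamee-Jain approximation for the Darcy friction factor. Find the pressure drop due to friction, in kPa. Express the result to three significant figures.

Δp ≈ 174 kPa

V = 4Q/(πD²) = 4·0.157/(π·0.303²) = 2.177 m/s
Re = VD/ν = 2.177·0.303/1.29×10^-6 = 5.11×10^5 → turbulent
ε/D = 0.073/303 = 2.41×10^-4
Swamee-Jain: f = 0.01585
h_f = f(L/D)V²/(2g) = 0.01585·(1400/0.303)·2.177²/(2·9.81) = 17.70 m
Δp = ρg·h_f = 999.8·9.81·17.70 = 173.6 kPa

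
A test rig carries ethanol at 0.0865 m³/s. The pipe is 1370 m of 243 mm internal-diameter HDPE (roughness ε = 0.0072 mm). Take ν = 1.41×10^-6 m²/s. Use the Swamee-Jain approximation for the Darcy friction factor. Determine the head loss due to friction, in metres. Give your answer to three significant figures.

h_f ≈ 14.5 m

V = 4Q/(πD²) = 4·0.0865/(π·0.243²) = 1.865 m/s
Re = VD/ν = 1.865·0.243/1.41×10^-6 = 3.21×10^5 → turbulent
ε/D = 0.0072/243 = 2.96×10^-5
Swamee-Jain: f = 0.01454
h_f = f(L/D)V²/(2g) = 0.01454·(1370/0.243)·1.865²/(2·9.81) = 14.54 m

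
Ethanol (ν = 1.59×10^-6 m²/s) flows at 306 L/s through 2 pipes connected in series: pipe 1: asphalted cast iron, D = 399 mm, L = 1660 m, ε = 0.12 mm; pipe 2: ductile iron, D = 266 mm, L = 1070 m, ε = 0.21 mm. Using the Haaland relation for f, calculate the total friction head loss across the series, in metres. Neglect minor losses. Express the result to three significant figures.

H ≈ 138 m

Pipe 1: V = 2.447 m/s, Re = 6.14×10^5, ε/D = 3.01×10^-4, f = 0.01596, h_1 = f(L/D)V²/2g = 20.27 m
Pipe 2: V = 5.506 m/s, Re = 9.21×10^5, ε/D = 7.89×10^-4, f = 0.01893, h_2 = f(L/D)V²/2g = 117.7 m
Series → Q common, losses add: H = Σh = 138.0 m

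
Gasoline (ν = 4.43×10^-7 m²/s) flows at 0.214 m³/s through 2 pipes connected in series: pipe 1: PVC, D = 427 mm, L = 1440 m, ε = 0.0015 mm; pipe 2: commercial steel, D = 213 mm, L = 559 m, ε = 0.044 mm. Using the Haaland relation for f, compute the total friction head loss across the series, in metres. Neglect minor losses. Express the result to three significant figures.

H ≈ 72.5 m

Pipe 1: V = 1.494 m/s, Re = 1.44×10^6, ε/D = 3.51×10^-6, f = 0.01098, h_1 = f(L/D)V²/2g = 4.216 m
Pipe 2: V = 6.006 m/s, Re = 2.89×10^6, ε/D = 2.07×10^-4, f = 0.01415, h_2 = f(L/D)V²/2g = 68.29 m
Series → Q common, losses add: H = Σh = 72.51 m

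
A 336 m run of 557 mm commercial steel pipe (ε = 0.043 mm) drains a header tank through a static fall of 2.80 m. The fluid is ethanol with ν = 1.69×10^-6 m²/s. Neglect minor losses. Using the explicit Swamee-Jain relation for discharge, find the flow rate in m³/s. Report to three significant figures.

Q ≈ 0.638 m³/s

Swamee-Jain (Type II): Q = -0.965·√(gD⁵h_f/L)·ln[ε/(3.7D) + √(3.17ν²L/(gD³h_f))]
√(gD⁵h_f/L) = √(9.81·0.557⁵·2.80/336) = 0.06620
ε/(3.7D) = 2.09×10^-5; √(3.17ν²L/(gD³h_f)) = 2.53×10^-5
Q = -0.965·0.06620·ln(4.618×10^-5) = 0.6378 m³/s
Check: V = 2.62 m/s, Re = 8.63×10^5, f = 0.01335, h_f = 2.81 m ≈ 2.80 m ✓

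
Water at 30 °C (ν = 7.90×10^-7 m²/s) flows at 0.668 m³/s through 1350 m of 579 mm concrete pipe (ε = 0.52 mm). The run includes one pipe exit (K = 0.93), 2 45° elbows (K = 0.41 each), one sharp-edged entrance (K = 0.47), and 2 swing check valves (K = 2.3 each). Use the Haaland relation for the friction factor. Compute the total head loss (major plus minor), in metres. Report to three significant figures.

H_L ≈ 17.0 m

V = 4Q/(πD²) = 2.537 m/s; V²/2g = 0.3281 m
Re = 1.86×10^6, ε/D = 8.98×10^-4 → f = 0.01933 (Haaland)
Major: h_f = f(L/D)·V²/2g = 0.01933·2332·0.3281 = 14.78 m
Minor: ΣK = 6.82; h_m = ΣK·V²/2g = 2.237 m
Total H_L = 14.78 + 2.237 = 17.02 m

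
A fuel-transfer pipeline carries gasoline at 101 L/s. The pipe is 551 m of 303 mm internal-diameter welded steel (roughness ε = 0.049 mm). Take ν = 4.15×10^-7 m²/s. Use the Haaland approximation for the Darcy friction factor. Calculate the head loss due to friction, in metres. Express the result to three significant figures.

h_f ≈ 2.57 m

V = 4Q/(πD²) = 4·0.101/(π·0.303²) = 1.401 m/s
Re = VD/ν = 1.401·0.303/4.15×10^-7 = 1.02×10^6 → turbulent
ε/D = 0.049/303 = 1.62×10^-4
Haaland: f = 0.01413
h_f = f(L/D)V²/(2g) = 0.01413·(551/0.303)·1.401²/(2·9.81) = 2.570 m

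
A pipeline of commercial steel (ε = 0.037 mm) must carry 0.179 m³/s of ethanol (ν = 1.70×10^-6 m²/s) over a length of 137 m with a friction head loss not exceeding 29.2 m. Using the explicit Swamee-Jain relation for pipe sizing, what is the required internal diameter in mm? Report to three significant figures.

D ≈ 182 mm

Swamee-Jain (Type III): D = 0.66·[ε^1.25·(LQ²/(gh_f))^4.75 + ν·Q^9.4·(L/(gh_f))^5.2]^0.04
LQ²/(gh_f) = 0.01532; L/(gh_f) = 0.4783
Term 1 = ε^1.25·(…)^4.75 = 6.93×10^-15; Term 2 = ν·Q^9.4·(…)^5.2 = 3.48×10^-15
D = 0.66·(6.93×10^-15 + 3.48×10^-15)^0.04 = 0.1821 m = 182 mm
Check: V = 6.88 m/s, Re = 7.36×10^5, f = 0.01509, h_f = 27.4 m ≈ 29.2 m ✓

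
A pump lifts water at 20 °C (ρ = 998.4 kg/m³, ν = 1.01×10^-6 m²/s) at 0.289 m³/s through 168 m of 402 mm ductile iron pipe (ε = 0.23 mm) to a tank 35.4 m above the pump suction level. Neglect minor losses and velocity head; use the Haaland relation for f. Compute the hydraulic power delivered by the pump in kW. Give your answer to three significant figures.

P_hyd ≈ 106 kW

V = 4Q/(πD²) = 2.277 m/s; Re = 9.06×10^5; ε/D = 5.72×10^-4; f = 0.01769
h_f = f(L/D)V²/2g = 1.953 m
Total head H = z + h_f = 35.4 + 1.953 = 37.35 m
P_hyd = ρgQH = 998.4·9.81·0.289·37.35 = 105.7 kW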